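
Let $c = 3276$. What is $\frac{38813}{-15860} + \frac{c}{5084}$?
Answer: $- \frac{36341983}{20158060} \approx -1.8029$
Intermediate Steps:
$\frac{38813}{-15860} + \frac{c}{5084} = \frac{38813}{-15860} + \frac{3276}{5084} = 38813 \left(- \frac{1}{15860}\right) + 3276 \cdot \frac{1}{5084} = - \frac{38813}{15860} + \frac{819}{1271} = - \frac{36341983}{20158060}$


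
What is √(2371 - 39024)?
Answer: I*√36653 ≈ 191.45*I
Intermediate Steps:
√(2371 - 39024) = √(-36653) = I*√36653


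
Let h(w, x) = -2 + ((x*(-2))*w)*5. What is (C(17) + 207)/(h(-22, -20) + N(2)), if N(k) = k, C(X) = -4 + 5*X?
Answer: -18/275 ≈ -0.065454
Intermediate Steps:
h(w, x) = -2 - 10*w*x (h(w, x) = -2 + ((-2*x)*w)*5 = -2 - 2*w*x*5 = -2 - 10*w*x)
(C(17) + 207)/(h(-22, -20) + N(2)) = ((-4 + 5*17) + 207)/((-2 - 10*(-22)*(-20)) + 2) = ((-4 + 85) + 207)/((-2 - 4400) + 2) = (81 + 207)/(-4402 + 2) = 288/(-4400) = 288*(-1/4400) = -18/275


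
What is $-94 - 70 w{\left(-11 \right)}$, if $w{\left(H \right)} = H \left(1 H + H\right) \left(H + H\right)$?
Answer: $372586$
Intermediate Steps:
$w{\left(H \right)} = 4 H^{3}$ ($w{\left(H \right)} = H \left(H + H\right) 2 H = H 2 H 2 H = 2 H^{2} \cdot 2 H = 4 H^{3}$)
$-94 - 70 w{\left(-11 \right)} = -94 - 70 \cdot 4 \left(-11\right)^{3} = -94 - 70 \cdot 4 \left(-1331\right) = -94 - -372680 = -94 + 372680 = 372586$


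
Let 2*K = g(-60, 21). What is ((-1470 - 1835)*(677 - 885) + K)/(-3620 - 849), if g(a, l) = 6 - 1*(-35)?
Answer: -1374921/8938 ≈ -153.83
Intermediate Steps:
g(a, l) = 41 (g(a, l) = 6 + 35 = 41)
K = 41/2 (K = (½)*41 = 41/2 ≈ 20.500)
((-1470 - 1835)*(677 - 885) + K)/(-3620 - 849) = ((-1470 - 1835)*(677 - 885) + 41/2)/(-3620 - 849) = (-3305*(-208) + 41/2)/(-4469) = (687440 + 41/2)*(-1/4469) = (1374921/2)*(-1/4469) = -1374921/8938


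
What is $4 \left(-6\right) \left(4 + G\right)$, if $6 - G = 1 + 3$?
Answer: $-144$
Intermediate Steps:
$G = 2$ ($G = 6 - \left(1 + 3\right) = 6 - 4 = 2$)
$4 \left(-6\right) \left(4 + G\right) = 4 \left(-6\right) \left(4 + 2\right) = \left(-24\right) 6 = -144$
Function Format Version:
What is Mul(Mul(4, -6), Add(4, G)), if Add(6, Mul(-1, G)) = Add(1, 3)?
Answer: -144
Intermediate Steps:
G = 2 (G = Add(6, Mul(-1, Add(1, 3))) = Add(6, Mul(-1, 4)) = Add(6, -4) = 2)
Mul(Mul(4, -6), Add(4, G)) = Mul(Mul(4, -6), Add(4, 2)) = Mul(-24, 6) = -144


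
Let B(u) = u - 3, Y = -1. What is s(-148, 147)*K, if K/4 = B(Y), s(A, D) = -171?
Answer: 2736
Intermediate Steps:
B(u) = -3 + u
K = -16 (K = 4*(-3 - 1) = 4*(-4) = -16)
s(-148, 147)*K = -171*(-16) = 2736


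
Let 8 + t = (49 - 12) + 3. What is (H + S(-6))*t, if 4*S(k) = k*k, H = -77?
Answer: -2176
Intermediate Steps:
S(k) = k**2/4 (S(k) = (k*k)/4 = k**2/4)
t = 32 (t = -8 + ((49 - 12) + 3) = -8 + (37 + 3) = -8 + 40 = 32)
(H + S(-6))*t = (-77 + (1/4)*(-6)**2)*32 = (-77 + (1/4)*36)*32 = (-77 + 9)*32 = -68*32 = -2176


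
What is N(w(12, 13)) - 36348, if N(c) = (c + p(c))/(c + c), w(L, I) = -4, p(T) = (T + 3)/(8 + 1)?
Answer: -2617019/72 ≈ -36348.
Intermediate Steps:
p(T) = ⅓ + T/9 (p(T) = (3 + T)/9 = (3 + T)*(⅑) = ⅓ + T/9)
N(c) = (⅓ + 10*c/9)/(2*c) (N(c) = (c + (⅓ + c/9))/(c + c) = (⅓ + 10*c/9)/((2*c)) = (⅓ + 10*c/9)*(1/(2*c)) = (⅓ + 10*c/9)/(2*c))
N(w(12, 13)) - 36348 = (1/18)*(3 + 10*(-4))/(-4) - 36348 = (1/18)*(-¼)*(3 - 40) - 36348 = (1/18)*(-¼)*(-37) - 36348 = 37/72 - 36348 = -2617019/72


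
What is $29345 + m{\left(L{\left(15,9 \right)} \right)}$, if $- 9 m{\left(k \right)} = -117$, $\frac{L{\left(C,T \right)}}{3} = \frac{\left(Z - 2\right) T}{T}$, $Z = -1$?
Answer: $29358$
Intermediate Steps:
$L{\left(C,T \right)} = -9$ ($L{\left(C,T \right)} = 3 \frac{\left(-1 - 2\right) T}{T} = 3 \frac{\left(-3\right) T}{T} = 3 \left(-3\right) = -9$)
$m{\left(k \right)} = 13$ ($m{\left(k \right)} = \left(- \frac{1}{9}\right) \left(-117\right) = 13$)
$29345 + m{\left(L{\left(15,9 \right)} \right)} = 29345 + 13 = 29358$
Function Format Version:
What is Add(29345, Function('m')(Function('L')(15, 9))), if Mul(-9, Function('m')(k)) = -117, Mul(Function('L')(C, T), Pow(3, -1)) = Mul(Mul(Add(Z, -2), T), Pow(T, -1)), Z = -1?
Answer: 29358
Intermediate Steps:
Function('L')(C, T) = -9 (Function('L')(C, T) = Mul(3, Mul(Mul(Add(-1, -2), T), Pow(T, -1))) = Mul(3, Mul(Mul(-3, T), Pow(T, -1))) = Mul(3, -3) = -9)
Function('m')(k) = 13 (Function('m')(k) = Mul(Rational(-1, 9), -117) = 13)
Add(29345, Function('m')(Function('L')(15, 9))) = Add(29345, 13) = 29358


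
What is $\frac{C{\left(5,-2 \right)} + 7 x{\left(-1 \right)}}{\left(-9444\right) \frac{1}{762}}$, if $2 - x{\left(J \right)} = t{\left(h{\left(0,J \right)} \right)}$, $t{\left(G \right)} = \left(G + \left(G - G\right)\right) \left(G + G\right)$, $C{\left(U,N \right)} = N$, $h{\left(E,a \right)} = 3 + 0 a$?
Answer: $\frac{7239}{787} \approx 9.1982$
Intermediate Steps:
$h{\left(E,a \right)} = 3$ ($h{\left(E,a \right)} = 3 + 0 = 3$)
$t{\left(G \right)} = 2 G^{2}$ ($t{\left(G \right)} = \left(G + 0\right) 2 G = G 2 G = 2 G^{2}$)
$x{\left(J \right)} = -16$ ($x{\left(J \right)} = 2 - 2 \cdot 3^{2} = 2 - 2 \cdot 9 = 2 - 18 = -16$)
$\frac{C{\left(5,-2 \right)} + 7 x{\left(-1 \right)}}{\left(-9444\right) \frac{1}{762}} = \frac{-2 + 7 \left(-16\right)}{\left(-9444\right) \frac{1}{762}} = \frac{-2 - 112}{\left(-9444\right) \frac{1}{762}} = - \frac{114}{- \frac{1574}{127}} = \left(-114\right) \left(- \frac{127}{1574}\right) = \frac{7239}{787}$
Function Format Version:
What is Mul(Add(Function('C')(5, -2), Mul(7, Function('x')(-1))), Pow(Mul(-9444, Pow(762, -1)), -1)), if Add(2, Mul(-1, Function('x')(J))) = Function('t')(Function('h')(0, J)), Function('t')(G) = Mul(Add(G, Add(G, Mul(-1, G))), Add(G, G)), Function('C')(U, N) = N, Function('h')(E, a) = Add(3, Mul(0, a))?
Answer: Rational(7239, 787) ≈ 9.1982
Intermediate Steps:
Function('h')(E, a) = 3 (Function('h')(E, a) = Add(3, 0) = 3)
Function('t')(G) = Mul(2, Pow(G, 2)) (Function('t')(G) = Mul(Add(G, 0), Mul(2, G)) = Mul(G, Mul(2, G)) = Mul(2, Pow(G, 2)))
Function('x')(J) = -16 (Function('x')(J) = Add(2, Mul(-1, Mul(2, Pow(3, 2)))) = Add(2, Mul(-1, Mul(2, 9))) = Add(2, Mul(-1, 18)) = Add(2, -18) = -16)
Mul(Add(Function('C')(5, -2), Mul(7, Function('x')(-1))), Pow(Mul(-9444, Pow(762, -1)), -1)) = Mul(Add(-2, Mul(7, -16)), Pow(Mul(-9444, Pow(762, -1)), -1)) = Mul(Add(-2, -112), Pow(Mul(-9444, Rational(1, 762)), -1)) = Mul(-114, Pow(Rational(-1574, 127), -1)) = Mul(-114, Rational(-127, 1574)) = Rational(7239, 787)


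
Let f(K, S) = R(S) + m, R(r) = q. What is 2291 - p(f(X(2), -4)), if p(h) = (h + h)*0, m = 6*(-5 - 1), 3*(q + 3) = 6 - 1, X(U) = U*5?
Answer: 2291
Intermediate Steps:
X(U) = 5*U
q = -4/3 (q = -3 + (6 - 1)/3 = -3 + (⅓)*5 = -3 + 5/3 = -4/3 ≈ -1.3333)
R(r) = -4/3
m = -36 (m = 6*(-6) = -36)
f(K, S) = -112/3 (f(K, S) = -4/3 - 36 = -112/3)
p(h) = 0 (p(h) = (2*h)*0 = 0)
2291 - p(f(X(2), -4)) = 2291 - 1*0 = 2291 + 0 = 2291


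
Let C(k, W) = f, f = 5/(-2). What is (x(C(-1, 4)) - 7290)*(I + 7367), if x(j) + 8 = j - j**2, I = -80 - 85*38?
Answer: -118573939/4 ≈ -2.9643e+7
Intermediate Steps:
f = -5/2 (f = 5*(-1/2) = -5/2 ≈ -2.5000)
C(k, W) = -5/2
I = -3310 (I = -80 - 3230 = -3310)
x(j) = -8 + j - j**2 (x(j) = -8 + (j - j**2) = -8 + j - j**2)
(x(C(-1, 4)) - 7290)*(I + 7367) = ((-8 - 5/2 - (-5/2)**2) - 7290)*(-3310 + 7367) = ((-8 - 5/2 - 1*25/4) - 7290)*4057 = ((-8 - 5/2 - 25/4) - 7290)*4057 = (-67/4 - 7290)*4057 = -29227/4*4057 = -118573939/4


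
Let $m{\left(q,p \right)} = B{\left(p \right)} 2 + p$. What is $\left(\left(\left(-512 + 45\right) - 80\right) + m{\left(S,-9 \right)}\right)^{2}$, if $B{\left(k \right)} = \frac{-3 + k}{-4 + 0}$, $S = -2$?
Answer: $302500$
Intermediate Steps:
$B{\left(k \right)} = \frac{3}{4} - \frac{k}{4}$ ($B{\left(k \right)} = \frac{-3 + k}{-4} = \left(-3 + k\right) \left(- \frac{1}{4}\right) = \frac{3}{4} - \frac{k}{4}$)
$m{\left(q,p \right)} = \frac{3}{2} + \frac{p}{2}$ ($m{\left(q,p \right)} = \left(\frac{3}{4} - \frac{p}{4}\right) 2 + p = \left(\frac{3}{2} - \frac{p}{2}\right) + p = \frac{3}{2} + \frac{p}{2}$)
$\left(\left(\left(-512 + 45\right) - 80\right) + m{\left(S,-9 \right)}\right)^{2} = \left(\left(\left(-512 + 45\right) - 80\right) + \left(\frac{3}{2} + \frac{1}{2} \left(-9\right)\right)\right)^{2} = \left(\left(-467 - 80\right) + \left(\frac{3}{2} - \frac{9}{2}\right)\right)^{2} = \left(-547 - 3\right)^{2} = \left(-550\right)^{2} = 302500$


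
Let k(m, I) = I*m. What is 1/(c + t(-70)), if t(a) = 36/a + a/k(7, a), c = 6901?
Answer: 35/241522 ≈ 0.00014491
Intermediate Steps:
t(a) = 1/7 + 36/a (t(a) = 36/a + a/((a*7)) = 36/a + a/((7*a)) = 36/a + a*(1/(7*a)) = 36/a + 1/7 = 1/7 + 36/a)
1/(c + t(-70)) = 1/(6901 + (1/7)*(252 - 70)/(-70)) = 1/(6901 + (1/7)*(-1/70)*182) = 1/(6901 - 13/35) = 1/(241522/35) = 35/241522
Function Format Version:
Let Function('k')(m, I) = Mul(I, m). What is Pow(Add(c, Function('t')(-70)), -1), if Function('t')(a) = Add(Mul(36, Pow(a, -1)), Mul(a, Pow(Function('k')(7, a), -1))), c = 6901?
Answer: Rational(35, 241522) ≈ 0.00014491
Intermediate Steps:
Function('t')(a) = Add(Rational(1, 7), Mul(36, Pow(a, -1))) (Function('t')(a) = Add(Mul(36, Pow(a, -1)), Mul(a, Pow(Mul(a, 7), -1))) = Add(Mul(36, Pow(a, -1)), Mul(a, Pow(Mul(7, a), -1))) = Add(Mul(36, Pow(a, -1)), Mul(a, Mul(Rational(1, 7), Pow(a, -1)))) = Add(Mul(36, Pow(a, -1)), Rational(1, 7)) = Add(Rational(1, 7), Mul(36, Pow(a, -1))))
Pow(Add(c, Function('t')(-70)), -1) = Pow(Add(6901, Mul(Rational(1, 7), Pow(-70, -1), Add(252, -70))), -1) = Pow(Add(6901, Mul(Rational(1, 7), Rational(-1, 70), 182)), -1) = Pow(Add(6901, Rational(-13, 35)), -1) = Pow(Rational(241522, 35), -1) = Rational(35, 241522)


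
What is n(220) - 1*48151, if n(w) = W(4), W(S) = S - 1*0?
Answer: -48147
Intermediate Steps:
W(S) = S (W(S) = S + 0 = S)
n(w) = 4
n(220) - 1*48151 = 4 - 1*48151 = 4 - 48151 = -48147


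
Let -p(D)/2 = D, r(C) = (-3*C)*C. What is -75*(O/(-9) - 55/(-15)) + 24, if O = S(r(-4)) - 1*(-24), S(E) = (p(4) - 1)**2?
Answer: 624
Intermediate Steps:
r(C) = -3*C**2
p(D) = -2*D
S(E) = 81 (S(E) = (-2*4 - 1)**2 = (-8 - 1)**2 = (-9)**2 = 81)
O = 105 (O = 81 - 1*(-24) = 81 + 24 = 105)
-75*(O/(-9) - 55/(-15)) + 24 = -75*(105/(-9) - 55/(-15)) + 24 = -75*(105*(-1/9) - 55*(-1/15)) + 24 = -75*(-35/3 + 11/3) + 24 = -75*(-8) + 24 = 600 + 24 = 624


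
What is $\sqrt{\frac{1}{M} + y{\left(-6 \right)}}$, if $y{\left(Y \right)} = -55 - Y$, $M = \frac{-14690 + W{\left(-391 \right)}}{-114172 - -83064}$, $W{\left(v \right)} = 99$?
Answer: $\frac{i \sqrt{9978069941}}{14591} \approx 6.846 i$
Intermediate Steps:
$M = \frac{14591}{31108}$ ($M = \frac{-14690 + 99}{-114172 - -83064} = - \frac{14591}{-114172 + 83064} = - \frac{14591}{-31108} = \left(-14591\right) \left(- \frac{1}{31108}\right) = \frac{14591}{31108} \approx 0.46904$)
$\sqrt{\frac{1}{M} + y{\left(-6 \right)}} = \sqrt{\frac{1}{\frac{14591}{31108}} - 49} = \sqrt{\frac{31108}{14591} + \left(-55 + 6\right)} = \sqrt{\frac{31108}{14591} - 49} = \sqrt{- \frac{683851}{14591}} = \frac{i \sqrt{9978069941}}{14591}$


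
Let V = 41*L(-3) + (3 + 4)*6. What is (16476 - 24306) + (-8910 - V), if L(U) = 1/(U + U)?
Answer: -100651/6 ≈ -16775.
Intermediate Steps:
L(U) = 1/(2*U)
V = 211/6 (V = 41*((½)/(-3)) + (3 + 4)*6 = 41*((½)*(-⅓)) + 7*6 = 41*(-⅙) + 42 = -41/6 + 42 = 211/6 ≈ 35.167)
(16476 - 24306) + (-8910 - V) = (16476 - 24306) + (-8910 - 1*211/6) = -7830 + (-8910 - 211/6) = -7830 - 53671/6 = -100651/6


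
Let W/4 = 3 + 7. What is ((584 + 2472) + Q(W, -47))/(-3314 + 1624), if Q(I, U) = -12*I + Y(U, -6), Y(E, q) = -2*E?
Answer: -267/169 ≈ -1.5799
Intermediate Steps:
W = 40 (W = 4*(3 + 7) = 4*10 = 40)
Q(I, U) = -12*I - 2*U
((584 + 2472) + Q(W, -47))/(-3314 + 1624) = ((584 + 2472) + (-12*40 - 2*(-47)))/(-3314 + 1624) = (3056 + (-480 + 94))/(-1690) = (3056 - 386)*(-1/1690) = 2670*(-1/1690) = -267/169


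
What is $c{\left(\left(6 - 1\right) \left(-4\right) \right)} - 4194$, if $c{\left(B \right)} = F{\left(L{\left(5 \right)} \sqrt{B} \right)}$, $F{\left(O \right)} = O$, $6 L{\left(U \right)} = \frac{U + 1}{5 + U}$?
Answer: $-4194 + \frac{i \sqrt{5}}{5} \approx -4194.0 + 0.44721 i$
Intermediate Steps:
$L{\left(U \right)} = \frac{1 + U}{6 \left(5 + U\right)}$ ($L{\left(U \right)} = \frac{\left(U + 1\right) \frac{1}{5 + U}}{6} = \frac{\left(1 + U\right) \frac{1}{5 + U}}{6} = \frac{\frac{1}{5 + U} \left(1 + U\right)}{6} = \frac{1 + U}{6 \left(5 + U\right)}$)
$c{\left(B \right)} = \frac{\sqrt{B}}{10}$ ($c{\left(B \right)} = \frac{1 + 5}{6 \left(5 + 5\right)} \sqrt{B} = \frac{1}{6} \cdot \frac{1}{10} \cdot 6 \sqrt{B} = \frac{\sqrt{B}}{10}$)
$c{\left(\left(6 - 1\right) \left(-4\right) \right)} - 4194 = \frac{\sqrt{\left(6 - 1\right) \left(-4\right)}}{10} - 4194 = \frac{\sqrt{5 \left(-4\right)}}{10} - 4194 = \frac{\sqrt{-20}}{10} - 4194 = \frac{2 i \sqrt{5}}{10} - 4194 = \frac{i \sqrt{5}}{5} - 4194 = -4194 + \frac{i \sqrt{5}}{5}$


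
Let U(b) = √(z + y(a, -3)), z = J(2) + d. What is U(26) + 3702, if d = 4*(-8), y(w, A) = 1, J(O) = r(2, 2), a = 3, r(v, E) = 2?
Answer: 3702 + I*√29 ≈ 3702.0 + 5.3852*I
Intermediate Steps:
J(O) = 2
d = -32
z = -30 (z = 2 - 32 = -30)
U(b) = I*√29 (U(b) = √(-30 + 1) = √(-29) = I*√29)
U(26) + 3702 = I*√29 + 3702 = 3702 + I*√29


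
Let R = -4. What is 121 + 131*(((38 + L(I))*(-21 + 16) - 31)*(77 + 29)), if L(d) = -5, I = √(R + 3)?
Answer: -2721535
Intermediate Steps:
I
121 + 131*(((38 + L(I))*(-21 + 16) - 31)*(77 + 29)) = 121 + 131*(((38 - 5)*(-21 + 16) - 31)*(77 + 29)) = 121 + 131*((33*(-5) - 31)*106) = 121 + 131*((-165 - 31)*106) = 121 + 131*(-196*106) = 121 + 131*(-20776) = 121 - 2721656 = -2721535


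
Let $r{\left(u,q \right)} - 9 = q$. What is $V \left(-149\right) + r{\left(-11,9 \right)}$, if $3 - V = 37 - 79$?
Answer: $-6687$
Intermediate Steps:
$r{\left(u,q \right)} = 9 + q$
$V = 45$ ($V = 3 - \left(37 - 79\right) = 3 - -42 = 3 + 42 = 45$)
$V \left(-149\right) + r{\left(-11,9 \right)} = 45 \left(-149\right) + \left(9 + 9\right) = -6705 + 18 = -6687$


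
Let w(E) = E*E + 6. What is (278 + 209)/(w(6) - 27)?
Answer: 487/15 ≈ 32.467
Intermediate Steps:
w(E) = 6 + E² (w(E) = E² + 6 = 6 + E²)
(278 + 209)/(w(6) - 27) = (278 + 209)/((6 + 6²) - 27) = 487/((6 + 36) - 27) = 487/(42 - 27) = 487/15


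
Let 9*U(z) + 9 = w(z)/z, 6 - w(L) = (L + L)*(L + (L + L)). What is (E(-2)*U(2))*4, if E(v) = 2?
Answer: -16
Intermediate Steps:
w(L) = 6 - 6*L² (w(L) = 6 - (L + L)*(L + (L + L)) = 6 - 2*L*(L + 2*L) = 6 - 2*L*3*L = 6 - 6*L²)
U(z) = -1 + (6 - 6*z²)/(9*z) (U(z) = -1 + ((6 - 6*z²)/z)/9 = -1 + (6 - 6*z²)/(9*z))
(E(-2)*U(2))*4 = (2*(-1 - ⅔*2 + (⅔)/2))*4 = (2*(-1 - 4/3 + (⅔)*(½)))*4 = (2*(-1 - 4/3 + ⅓))*4 = (2*(-2))*4 = -4*4 = -16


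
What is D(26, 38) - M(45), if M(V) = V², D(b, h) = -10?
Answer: -2035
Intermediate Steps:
D(26, 38) - M(45) = -10 - 1*45² = -10 - 1*2025 = -10 - 2025 = -2035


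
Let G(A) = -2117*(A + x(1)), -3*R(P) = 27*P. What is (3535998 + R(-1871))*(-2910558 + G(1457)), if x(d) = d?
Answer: -21306875097528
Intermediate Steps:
R(P) = -9*P
G(A) = -2117 - 2117*A (G(A) = -2117*(A + 1) = -2117*(1 + A) = -2117 - 2117*A)
(3535998 + R(-1871))*(-2910558 + G(1457)) = (3535998 - 9*(-1871))*(-2910558 + (-2117 - 2117*1457)) = (3535998 + 16839)*(-2910558 + (-2117 - 3084469)) = 3552837*(-2910558 - 3086586) = 3552837*(-5997144) = -21306875097528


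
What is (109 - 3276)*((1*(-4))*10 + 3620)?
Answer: -11337860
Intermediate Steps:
(109 - 3276)*((1*(-4))*10 + 3620) = -3167*(-4*10 + 3620) = -3167*(-40 + 3620) = -3167*3580 = -11337860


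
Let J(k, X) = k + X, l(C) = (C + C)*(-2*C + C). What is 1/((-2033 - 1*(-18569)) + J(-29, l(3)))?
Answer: 1/16489 ≈ 6.0647e-5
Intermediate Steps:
l(C) = -2*C**2 (l(C) = (2*C)*(-C) = -2*C**2)
J(k, X) = X + k
1/((-2033 - 1*(-18569)) + J(-29, l(3))) = 1/((-2033 - 1*(-18569)) + (-2*3**2 - 29)) = 1/((-2033 + 18569) + (-2*9 - 29)) = 1/(16536 + (-18 - 29)) = 1/(16536 - 47) = 1/16489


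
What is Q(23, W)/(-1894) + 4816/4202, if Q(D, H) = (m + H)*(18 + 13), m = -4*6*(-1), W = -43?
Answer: 5798241/3979294 ≈ 1.4571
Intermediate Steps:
m = 24 (m = -24*(-1) = 24)
Q(D, H) = 744 + 31*H (Q(D, H) = (24 + H)*(18 + 13) = (24 + H)*31 = 744 + 31*H)
Q(23, W)/(-1894) + 4816/4202 = (744 + 31*(-43))/(-1894) + 4816/4202 = (744 - 1333)*(-1/1894) + 4816*(1/4202) = -589*(-1/1894) + 2408/2101 = 589/1894 + 2408/2101 = 5798241/3979294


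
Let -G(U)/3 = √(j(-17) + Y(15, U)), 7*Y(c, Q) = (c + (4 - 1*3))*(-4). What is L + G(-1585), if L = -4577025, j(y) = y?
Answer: -4577025 - 3*I*√1281/7 ≈ -4.577e+6 - 15.339*I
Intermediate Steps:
Y(c, Q) = -4/7 - 4*c/7 (Y(c, Q) = ((c + (4 - 1*3))*(-4))/7 = ((c + (4 - 3))*(-4))/7 = ((c + 1)*(-4))/7 = ((1 + c)*(-4))/7 = (-4 - 4*c)/7 = -4/7 - 4*c/7)
G(U) = -3*I*√1281/7 (G(U) = -3*√(-17 + (-4/7 - 4/7*15)) = -3*√(-17 + (-4/7 - 60/7)) = -3*√(-17 - 64/7) = -3*I*√1281/7)
L + G(-1585) = -4577025 - 3*I*√1281/7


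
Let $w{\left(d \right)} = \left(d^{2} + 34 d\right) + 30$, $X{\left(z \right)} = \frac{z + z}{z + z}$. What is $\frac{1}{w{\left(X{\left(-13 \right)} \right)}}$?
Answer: $\frac{1}{65} \approx 0.015385$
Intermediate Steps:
$X{\left(z \right)} = 1$ ($X{\left(z \right)} = \frac{2 z}{2 z} = 2 z \frac{1}{2 z} = 1$)
$w{\left(d \right)} = 30 + d^{2} + 34 d$
$\frac{1}{w{\left(X{\left(-13 \right)} \right)}} = \frac{1}{30 + 1^{2} + 34 \cdot 1} = \frac{1}{30 + 1 + 34} = \frac{1}{65}$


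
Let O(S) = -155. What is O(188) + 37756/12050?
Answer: -914997/6025 ≈ -151.87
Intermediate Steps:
O(188) + 37756/12050 = -155 + 37756/12050 = -155 + 37756*(1/12050) = -155 + 18878/6025 = -914997/6025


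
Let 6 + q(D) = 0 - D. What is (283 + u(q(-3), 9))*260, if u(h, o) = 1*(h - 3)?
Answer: 72020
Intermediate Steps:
q(D) = -6 - D (q(D) = -6 + (0 - D) = -6 - D)
u(h, o) = -3 + h (u(h, o) = 1*(-3 + h) = -3 + h)
(283 + u(q(-3), 9))*260 = (283 + (-3 + (-6 - 1*(-3))))*260 = (283 + (-3 + (-6 + 3)))*260 = (283 + (-3 - 3))*260 = (283 - 6)*260 = 277*260 = 72020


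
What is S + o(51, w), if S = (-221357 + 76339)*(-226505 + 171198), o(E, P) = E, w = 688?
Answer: 8020510577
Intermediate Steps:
S = 8020510526 (S = -145018*(-55307) = 8020510526)
S + o(51, w) = 8020510526 + 51 = 8020510577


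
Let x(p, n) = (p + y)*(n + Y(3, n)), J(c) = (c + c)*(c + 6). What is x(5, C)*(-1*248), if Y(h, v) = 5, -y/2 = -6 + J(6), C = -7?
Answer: -134416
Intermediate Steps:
J(c) = 2*c*(6 + c) (J(c) = (2*c)*(6 + c) = 2*c*(6 + c))
y = -276 (y = -2*(-6 + 2*6*(6 + 6)) = -2*(-6 + 2*6*12) = -2*(-6 + 144) = -2*138 = -276)
x(p, n) = (-276 + p)*(5 + n) (x(p, n) = (p - 276)*(n + 5) = (-276 + p)*(5 + n))
x(5, C)*(-1*248) = (-1380 - 276*(-7) + 5*5 - 7*5)*(-1*248) = (-1380 + 1932 + 25 - 35)*(-248) = 542*(-248) = -134416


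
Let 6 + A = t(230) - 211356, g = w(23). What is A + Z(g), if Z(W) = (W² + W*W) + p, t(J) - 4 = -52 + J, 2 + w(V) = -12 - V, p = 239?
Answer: -208203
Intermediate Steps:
w(V) = -14 - V (w(V) = -2 + (-12 - V) = -14 - V)
g = -37 (g = -14 - 1*23 = -14 - 23 = -37)
t(J) = -48 + J (t(J) = 4 + (-52 + J) = -48 + J)
Z(W) = 239 + 2*W² (Z(W) = (W² + W*W) + 239 = (W² + W²) + 239 = 2*W² + 239 = 239 + 2*W²)
A = -211180 (A = -6 + ((-48 + 230) - 211356) = -6 + (182 - 211356) = -6 - 211174 = -211180)
A + Z(g) = -211180 + (239 + 2*(-37)²) = -211180 + (239 + 2*1369) = -211180 + (239 + 2738) = -211180 + 2977 = -208203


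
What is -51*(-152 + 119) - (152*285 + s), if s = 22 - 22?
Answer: -41637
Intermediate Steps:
s = 0
-51*(-152 + 119) - (152*285 + s) = -51*(-152 + 119) - (152*285 + 0) = -51*(-33) - (43320 + 0) = 1683 - 1*43320 = 1683 - 43320 = -41637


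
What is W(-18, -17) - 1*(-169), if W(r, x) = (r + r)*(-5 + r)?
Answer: 997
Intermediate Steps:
W(r, x) = 2*r*(-5 + r) (W(r, x) = (2*r)*(-5 + r) = 2*r*(-5 + r))
W(-18, -17) - 1*(-169) = 2*(-18)*(-5 - 18) - 1*(-169) = 2*(-18)*(-23) + 169 = 828 + 169 = 997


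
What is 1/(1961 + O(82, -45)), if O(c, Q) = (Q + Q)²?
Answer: 1/10061 ≈ 9.9394e-5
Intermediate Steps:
O(c, Q) = 4*Q² (O(c, Q) = (2*Q)² = 4*Q²)
1/(1961 + O(82, -45)) = 1/(1961 + 4*(-45)²) = 1/(1961 + 4*2025) = 1/(1961 + 8100) = 1/10061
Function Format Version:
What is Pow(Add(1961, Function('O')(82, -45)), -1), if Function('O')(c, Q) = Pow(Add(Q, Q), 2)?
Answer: Rational(1, 10061) ≈ 9.9394e-5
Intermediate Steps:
Function('O')(c, Q) = Mul(4, Pow(Q, 2)) (Function('O')(c, Q) = Pow(Mul(2, Q), 2) = Mul(4, Pow(Q, 2)))
Pow(Add(1961, Function('O')(82, -45)), -1) = Pow(Add(1961, Mul(4, Pow(-45, 2))), -1) = Pow(Add(1961, Mul(4, 2025)), -1) = Pow(Add(1961, 8100), -1) = Pow(10061, -1) = Rational(1, 10061)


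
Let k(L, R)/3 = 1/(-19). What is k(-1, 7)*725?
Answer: -2175/19 ≈ -114.47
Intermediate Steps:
k(L, R) = -3/19 (k(L, R) = 3/(-19) = 3*(-1/19) = -3/19)
k(-1, 7)*725 = -3/19*725 = -2175/19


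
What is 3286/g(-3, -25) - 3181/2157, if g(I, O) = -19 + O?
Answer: -3613933/47454 ≈ -76.156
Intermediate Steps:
3286/g(-3, -25) - 3181/2157 = 3286/(-19 - 25) - 3181/2157 = 3286/(-44) - 3181*1/2157 = 3286*(-1/44) - 3181/2157 = -1643/22 - 3181/2157 = -3613933/47454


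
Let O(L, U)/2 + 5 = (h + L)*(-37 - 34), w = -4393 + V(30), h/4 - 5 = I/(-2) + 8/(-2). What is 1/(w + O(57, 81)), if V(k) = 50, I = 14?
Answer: -1/9039 ≈ -0.00011063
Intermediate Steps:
h = -24 (h = 20 + 4*(14/(-2) + 8/(-2)) = 20 + 4*(14*(-½) + 8*(-½)) = 20 + 4*(-7 - 4) = 20 + 4*(-11) = 20 - 44 = -24)
w = -4343 (w = -4393 + 50 = -4343)
O(L, U) = 3398 - 142*L (O(L, U) = -10 + 2*((-24 + L)*(-37 - 34)) = -10 + 2*((-24 + L)*(-71)) = -10 + 2*(1704 - 71*L) = -10 + (3408 - 142*L) = 3398 - 142*L)
1/(w + O(57, 81)) = 1/(-4343 + (3398 - 142*57)) = 1/(-4343 + (3398 - 8094)) = 1/(-4343 - 4696) = 1/(-9039) = -1/9039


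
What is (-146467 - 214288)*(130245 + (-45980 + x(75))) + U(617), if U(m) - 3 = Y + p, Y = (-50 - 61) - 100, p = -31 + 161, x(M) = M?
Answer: -30426076778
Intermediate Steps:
p = 130
Y = -211 (Y = -111 - 100 = -211)
U(m) = -78 (U(m) = 3 + (-211 + 130) = 3 - 81 = -78)
(-146467 - 214288)*(130245 + (-45980 + x(75))) + U(617) = (-146467 - 214288)*(130245 + (-45980 + 75)) - 78 = -360755*(130245 - 45905) - 78 = -360755*84340 - 78 = -30426076700 - 78 = -30426076778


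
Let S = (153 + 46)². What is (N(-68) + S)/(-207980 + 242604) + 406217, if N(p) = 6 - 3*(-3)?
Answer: 219764016/541 ≈ 4.0622e+5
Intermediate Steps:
N(p) = 15 (N(p) = 6 + 9 = 15)
S = 39601 (S = 199² = 39601)
(N(-68) + S)/(-207980 + 242604) + 406217 = (15 + 39601)/(-207980 + 242604) + 406217 = 39616/34624 + 406217 = 39616*(1/34624) + 406217 = 619/541 + 406217 = 219764016/541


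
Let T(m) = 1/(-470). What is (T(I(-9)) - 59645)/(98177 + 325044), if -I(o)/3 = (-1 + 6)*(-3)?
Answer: -28033151/198913870 ≈ -0.14093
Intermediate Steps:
I(o) = 45 (I(o) = -3*(-1 + 6)*(-3) = -15*(-3) = -3*(-15) = 45)
T(m) = -1/470
(T(I(-9)) - 59645)/(98177 + 325044) = (-1/470 - 59645)/(98177 + 325044) = -28033151/470/423221 = -28033151/470*1/423221 = -28033151/198913870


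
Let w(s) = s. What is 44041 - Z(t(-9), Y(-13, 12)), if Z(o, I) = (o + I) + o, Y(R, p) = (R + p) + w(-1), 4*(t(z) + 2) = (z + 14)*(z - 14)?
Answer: 88209/2 ≈ 44105.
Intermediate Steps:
t(z) = -2 + (-14 + z)*(14 + z)/4 (t(z) = -2 + ((z + 14)*(z - 14))/4 = -2 + ((14 + z)*(-14 + z))/4 = -2 + ((-14 + z)*(14 + z))/4 = -2 + (-14 + z)*(14 + z)/4)
Y(R, p) = -1 + R + p (Y(R, p) = (R + p) - 1 = -1 + R + p)
Z(o, I) = I + 2*o (Z(o, I) = (I + o) + o = I + 2*o)
44041 - Z(t(-9), Y(-13, 12)) = 44041 - ((-1 - 13 + 12) + 2*(-51 + (1/4)*(-9)**2)) = 44041 - (-2 + 2*(-51 + (1/4)*81)) = 44041 - (-2 + 2*(-51 + 81/4)) = 44041 - (-2 + 2*(-123/4)) = 44041 - (-2 - 123/2) = 44041 - 1*(-127/2) = 44041 + 127/2 = 88209/2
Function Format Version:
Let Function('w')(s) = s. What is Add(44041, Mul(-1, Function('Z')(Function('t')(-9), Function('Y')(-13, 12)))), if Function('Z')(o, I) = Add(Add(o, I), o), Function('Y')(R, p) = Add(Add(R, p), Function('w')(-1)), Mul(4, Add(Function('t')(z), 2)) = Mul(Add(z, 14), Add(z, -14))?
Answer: Rational(88209, 2) ≈ 44105.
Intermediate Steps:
Function('t')(z) = Add(-2, Mul(Rational(1, 4), Add(-14, z), Add(14, z))) (Function('t')(z) = Add(-2, Mul(Rational(1, 4), Mul(Add(z, 14), Add(z, -14)))) = Add(-2, Mul(Rational(1, 4), Mul(Add(14, z), Add(-14, z)))) = Add(-2, Mul(Rational(1, 4), Mul(Add(-14, z), Add(14, z)))) = Add(-2, Mul(Rational(1, 4), Add(-14, z), Add(14, z))))
Function('Y')(R, p) = Add(-1, R, p) (Function('Y')(R, p) = Add(Add(R, p), -1) = Add(-1, R, p))
Function('Z')(o, I) = Add(I, Mul(2, o)) (Function('Z')(o, I) = Add(Add(I, o), o) = Add(I, Mul(2, o)))
Add(44041, Mul(-1, Function('Z')(Function('t')(-9), Function('Y')(-13, 12)))) = Add(44041, Mul(-1, Add(Add(-1, -13, 12), Mul(2, Add(-51, Mul(Rational(1, 4), Pow(-9, 2))))))) = Add(44041, Mul(-1, Add(-2, Mul(2, Add(-51, Mul(Rational(1, 4), 81)))))) = Add(44041, Mul(-1, Add(-2, Mul(2, Add(-51, Rational(81, 4)))))) = Add(44041, Mul(-1, Add(-2, Mul(2, Rational(-123, 4))))) = Add(44041, Mul(-1, Add(-2, Rational(-123, 2)))) = Add(44041, Mul(-1, Rational(-127, 2))) = Add(44041, Rational(127, 2)) = Rational(88209, 2)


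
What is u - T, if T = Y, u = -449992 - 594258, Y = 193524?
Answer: -1237774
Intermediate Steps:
u = -1044250
T = 193524
u - T = -1044250 - 1*193524 = -1044250 - 193524 = -1237774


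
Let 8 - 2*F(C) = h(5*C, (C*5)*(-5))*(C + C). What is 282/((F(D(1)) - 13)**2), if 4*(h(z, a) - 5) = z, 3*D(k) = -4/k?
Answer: 22842/1681 ≈ 13.588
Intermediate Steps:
D(k) = -4/(3*k) (D(k) = (-4/k)/3 = -4/(3*k))
h(z, a) = 5 + z/4
F(C) = 4 - C*(5 + 5*C/4) (F(C) = 4 - (5 + (5*C)/4)*(C + C)/2 = 4 - (5 + 5*C/4)*2*C/2 = 4 - C*(5 + 5*C/4))
282/((F(D(1)) - 13)**2) = 282/(((4 - 5*(-4/3/1)*(4 - 4/3/1)/4) - 13)**2) = 282/(((4 - 5*(-4/3*1)*(4 - 4/3*1)/4) - 13)**2) = 282/(((4 - 5/4*(-4/3)*(4 - 4/3)) - 13)**2) = 282/(((4 - 5/4*(-4/3)*8/3) - 13)**2) = 282/(((4 + 40/9) - 13)**2) = 282/((76/9 - 13)**2) = 282/((-41/9)**2) = 282/(1681/81) = 282*(81/1681) = 22842/1681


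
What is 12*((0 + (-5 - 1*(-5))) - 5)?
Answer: -60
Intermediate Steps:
12*((0 + (-5 - 1*(-5))) - 5) = 12*((0 + (-5 + 5)) - 5) = 12*((0 + 0) - 5) = 12*(0 - 5) = 12*(-5) = -60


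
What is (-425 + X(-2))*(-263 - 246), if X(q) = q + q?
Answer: 218361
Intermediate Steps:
X(q) = 2*q
(-425 + X(-2))*(-263 - 246) = (-425 + 2*(-2))*(-263 - 246) = (-425 - 4)*(-509) = -429*(-509) = 218361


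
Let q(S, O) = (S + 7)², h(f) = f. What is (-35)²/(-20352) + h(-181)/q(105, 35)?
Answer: -148829/1994496 ≈ -0.074620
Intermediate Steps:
q(S, O) = (7 + S)²
(-35)²/(-20352) + h(-181)/q(105, 35) = (-35)²/(-20352) - 181/(7 + 105)² = 1225*(-1/20352) - 181/(112²) = -1225/20352 - 181/12544 = -148829/1994496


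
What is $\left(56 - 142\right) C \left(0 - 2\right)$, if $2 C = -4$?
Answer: $-344$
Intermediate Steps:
$C = -2$ ($C = \frac{1}{2} \left(-4\right) = -2$)
$\left(56 - 142\right) C \left(0 - 2\right) = \left(56 - 142\right) \left(- 2 \left(0 - 2\right)\right) = - 86 \left(\left(-2\right) \left(-2\right)\right) = \left(-86\right) 4 = -344$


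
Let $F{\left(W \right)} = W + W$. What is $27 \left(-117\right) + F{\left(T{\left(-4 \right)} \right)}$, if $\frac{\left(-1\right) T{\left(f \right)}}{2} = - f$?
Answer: $-3175$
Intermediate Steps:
$T{\left(f \right)} = 2 f$ ($T{\left(f \right)} = - 2 \left(- f\right) = 2 f$)
$F{\left(W \right)} = 2 W$
$27 \left(-117\right) + F{\left(T{\left(-4 \right)} \right)} = 27 \left(-117\right) + 2 \cdot 2 \left(-4\right) = -3159 + 2 \left(-8\right) = -3159 - 16 = -3175$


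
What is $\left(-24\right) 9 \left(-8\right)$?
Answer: $1728$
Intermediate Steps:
$\left(-24\right) 9 \left(-8\right) = \left(-216\right) \left(-8\right) = 1728$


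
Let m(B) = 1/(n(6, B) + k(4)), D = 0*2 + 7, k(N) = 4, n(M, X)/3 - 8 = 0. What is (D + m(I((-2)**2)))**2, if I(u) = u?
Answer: 38809/784 ≈ 49.501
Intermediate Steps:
n(M, X) = 24 (n(M, X) = 24 + 3*0 = 24 + 0 = 24)
D = 7 (D = 0 + 7 = 7)
m(B) = 1/28 (m(B) = 1/(24 + 4) = 1/28)
(D + m(I((-2)**2)))**2 = (7 + 1/28)**2 = (197/28)**2 = 38809/784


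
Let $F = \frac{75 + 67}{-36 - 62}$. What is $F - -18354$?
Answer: $\frac{899275}{49} \approx 18353.0$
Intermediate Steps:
$F = - \frac{71}{49}$ ($F = \frac{142}{-98} = 142 \left(- \frac{1}{98}\right) = - \frac{71}{49} \approx -1.449$)
$F - -18354 = - \frac{71}{49} - -18354 = - \frac{71}{49} + 18354 = \frac{899275}{49}$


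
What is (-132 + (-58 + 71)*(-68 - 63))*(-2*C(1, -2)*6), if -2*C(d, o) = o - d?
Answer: 33030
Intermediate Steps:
C(d, o) = d/2 - o/2 (C(d, o) = -(o - d)/2 = d/2 - o/2)
(-132 + (-58 + 71)*(-68 - 63))*(-2*C(1, -2)*6) = (-132 + (-58 + 71)*(-68 - 63))*(-2*((½)*1 - ½*(-2))*6) = (-132 + 13*(-131))*(-2*(½ + 1)*6) = (-132 - 1703)*(-2*3/2*6) = -(-5505)*6 = -1835*(-18) = 33030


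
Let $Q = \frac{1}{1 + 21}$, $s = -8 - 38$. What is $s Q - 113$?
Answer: $- \frac{1266}{11} \approx -115.09$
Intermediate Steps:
$s = -46$
$Q = \frac{1}{22} \approx 0.045455$
$s Q - 113 = \left(-46\right) \frac{1}{22} - 113 = - \frac{23}{11} - 113 = - \frac{1266}{11}$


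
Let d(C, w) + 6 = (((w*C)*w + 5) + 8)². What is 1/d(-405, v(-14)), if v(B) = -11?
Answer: 1/2400216058 ≈ 4.1663e-10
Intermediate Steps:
d(C, w) = -6 + (13 + C*w²)² (d(C, w) = -6 + (((w*C)*w + 5) + 8)² = -6 + (((C*w)*w + 5) + 8)² = -6 + ((C*w² + 5) + 8)² = -6 + ((5 + C*w²) + 8)² = -6 + (13 + C*w²)²)
1/d(-405, v(-14)) = 1/(-6 + (13 - 405*(-11)²)²) = 1/(-6 + (13 - 405*121)²) = 1/(-6 + (13 - 49005)²) = 1/(-6 + (-48992)²) = 1/(-6 + 2400216064) = 1/2400216058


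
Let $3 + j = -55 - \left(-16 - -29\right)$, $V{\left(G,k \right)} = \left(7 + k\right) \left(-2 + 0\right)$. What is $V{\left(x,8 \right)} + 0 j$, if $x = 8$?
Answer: $-30$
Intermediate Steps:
$V{\left(G,k \right)} = -14 - 2 k$ ($V{\left(G,k \right)} = \left(7 + k\right) \left(-2\right) = -14 - 2 k$)
$j = -71$ ($j = -3 - \left(39 + 29\right) = -3 - 68 = -71$)
$V{\left(x,8 \right)} + 0 j = \left(-14 - 16\right) + 0 \left(-71\right) = \left(-14 - 16\right) + 0 = -30 + 0 = -30$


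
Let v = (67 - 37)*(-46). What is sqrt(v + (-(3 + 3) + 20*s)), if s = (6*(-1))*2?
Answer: I*sqrt(1626) ≈ 40.324*I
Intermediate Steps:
s = -12 (s = -6*2 = -12)
v = -1380 (v = 30*(-46) = -1380)
sqrt(v + (-(3 + 3) + 20*s)) = sqrt(-1380 + (-(3 + 3) + 20*(-12))) = sqrt(-1380 + (-1*6 - 240)) = sqrt(-1380 + (-6 - 240)) = sqrt(-1380 - 246) = sqrt(-1626) = I*sqrt(1626)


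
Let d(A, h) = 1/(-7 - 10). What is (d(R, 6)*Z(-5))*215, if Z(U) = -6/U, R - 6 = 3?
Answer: -258/17 ≈ -15.176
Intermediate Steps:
R = 9 (R = 6 + 3 = 9)
d(A, h) = -1/17 (d(A, h) = 1/(-17) = -1/17)
(d(R, 6)*Z(-5))*215 = -(-6)/(17*(-5))*215 = -(-6)*(-1)/(17*5)*215 = -1/17*6/5*215 = -6/85*215 = -258/17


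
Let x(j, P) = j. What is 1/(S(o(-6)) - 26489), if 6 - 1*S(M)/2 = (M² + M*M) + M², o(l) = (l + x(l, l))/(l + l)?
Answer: -1/26483 ≈ -3.7760e-5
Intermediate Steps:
o(l) = 1 (o(l) = (l + l)/(l + l) = (2*l)/((2*l)) = (2*l)*(1/(2*l)) = 1)
S(M) = 12 - 6*M² (S(M) = 12 - 2*((M² + M*M) + M²) = 12 - 2*((M² + M²) + M²) = 12 - 2*(2*M² + M²) = 12 - 6*M²)
1/(S(o(-6)) - 26489) = 1/((12 - 6*1²) - 26489) = 1/((12 - 6*1) - 26489) = 1/((12 - 6) - 26489) = 1/(6 - 26489) = 1/(-26483) = -1/26483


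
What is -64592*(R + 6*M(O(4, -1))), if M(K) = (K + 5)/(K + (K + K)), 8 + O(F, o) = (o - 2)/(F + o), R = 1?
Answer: -1098064/9 ≈ -1.2201e+5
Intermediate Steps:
O(F, o) = -8 + (-2 + o)/(F + o) (O(F, o) = -8 + (o - 2)/(F + o) = -8 + (-2 + o)/(F + o))
M(K) = (5 + K)/(3*K) (M(K) = (5 + K)/(K + 2*K) = (5 + K)/((3*K)) = (5 + K)*(1/(3*K)) = (5 + K)/(3*K))
-64592*(R + 6*M(O(4, -1))) = -64592*(1 + 6*((5 + (-2 - 8*4 - 7*(-1))/(4 - 1))/(3*(((-2 - 8*4 - 7*(-1))/(4 - 1)))))) = -64592*(1 + 6*((5 + (-2 - 32 + 7)/3)/(3*(((-2 - 32 + 7)/3))))) = -64592*(1 + 6*((5 + (⅓)*(-27))/(3*(((⅓)*(-27)))))) = -64592*(1 + 6*((⅓)*(5 - 9)/(-9))) = -64592*(1 + 6*((⅓)*(-⅑)*(-4))) = -64592*(1 + 6*(4/27)) = -64592*(1 + 8/9) = -64592*17/9 = -1098064/9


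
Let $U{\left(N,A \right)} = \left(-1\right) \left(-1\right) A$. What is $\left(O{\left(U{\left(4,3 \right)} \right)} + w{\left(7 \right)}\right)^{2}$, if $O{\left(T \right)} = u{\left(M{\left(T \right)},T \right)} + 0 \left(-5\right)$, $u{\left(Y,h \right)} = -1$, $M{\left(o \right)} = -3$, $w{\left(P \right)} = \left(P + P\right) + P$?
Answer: $400$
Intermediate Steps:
$w{\left(P \right)} = 3 P$ ($w{\left(P \right)} = 2 P + P = 3 P$)
$U{\left(N,A \right)} = A$ ($U{\left(N,A \right)} = 1 A = A$)
$O{\left(T \right)} = -1$ ($O{\left(T \right)} = -1 + 0 \left(-5\right) = -1 + 0 = -1$)
$\left(O{\left(U{\left(4,3 \right)} \right)} + w{\left(7 \right)}\right)^{2} = \left(-1 + 3 \cdot 7\right)^{2} = \left(-1 + 21\right)^{2} = 20^{2} = 400$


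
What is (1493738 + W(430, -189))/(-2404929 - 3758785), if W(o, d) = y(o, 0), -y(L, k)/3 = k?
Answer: -746869/3081857 ≈ -0.24234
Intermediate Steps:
y(L, k) = -3*k
W(o, d) = 0 (W(o, d) = -3*0 = 0)
(1493738 + W(430, -189))/(-2404929 - 3758785) = (1493738 + 0)/(-2404929 - 3758785) = 1493738/(-6163714) = 1493738*(-1/6163714) = -746869/3081857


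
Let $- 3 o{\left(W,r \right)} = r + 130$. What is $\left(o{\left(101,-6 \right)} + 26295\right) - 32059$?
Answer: $- \frac{17416}{3} \approx -5805.3$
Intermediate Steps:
$o{\left(W,r \right)} = - \frac{130}{3} - \frac{r}{3}$ ($o{\left(W,r \right)} = - \frac{r + 130}{3} = - \frac{130 + r}{3} = - \frac{130}{3} - \frac{r}{3}$)
$\left(o{\left(101,-6 \right)} + 26295\right) - 32059 = \left(\left(- \frac{130}{3} - -2\right) + 26295\right) - 32059 = \left(\left(- \frac{130}{3} + 2\right) + 26295\right) - 32059 = \left(- \frac{124}{3} + 26295\right) - 32059 = \frac{78761}{3} - 32059 = - \frac{17416}{3}$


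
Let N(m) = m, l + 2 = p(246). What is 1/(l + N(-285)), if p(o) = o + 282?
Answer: 1/241 ≈ 0.0041494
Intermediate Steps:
p(o) = 282 + o
l = 526 (l = -2 + (282 + 246) = -2 + 528 = 526)
1/(l + N(-285)) = 1/(526 - 285) = 1/241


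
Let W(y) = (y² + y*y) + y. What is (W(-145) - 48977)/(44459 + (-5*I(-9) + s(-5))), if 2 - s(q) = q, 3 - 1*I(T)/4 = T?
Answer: -272/1701 ≈ -0.15991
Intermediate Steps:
I(T) = 12 - 4*T
s(q) = 2 - q
W(y) = y + 2*y² (W(y) = (y² + y²) + y = 2*y² + y = y + 2*y²)
(W(-145) - 48977)/(44459 + (-5*I(-9) + s(-5))) = (-145*(1 + 2*(-145)) - 48977)/(44459 + (-5*(12 - 4*(-9)) + (2 - 1*(-5)))) = (-145*(1 - 290) - 48977)/(44459 + (-5*(12 + 36) + (2 + 5))) = (-145*(-289) - 48977)/(44459 + (-5*48 + 7)) = (41905 - 48977)/(44459 + (-240 + 7)) = -7072/(44459 - 233) = -7072/44226 = -7072*1/44226 = -272/1701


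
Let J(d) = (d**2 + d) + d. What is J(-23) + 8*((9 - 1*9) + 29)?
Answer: 715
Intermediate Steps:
J(d) = d**2 + 2*d (J(d) = (d + d**2) + d = d**2 + 2*d)
J(-23) + 8*((9 - 1*9) + 29) = -23*(2 - 23) + 8*((9 - 1*9) + 29) = -23*(-21) + 8*((9 - 9) + 29) = 483 + 8*(0 + 29) = 483 + 8*29 = 483 + 232 = 715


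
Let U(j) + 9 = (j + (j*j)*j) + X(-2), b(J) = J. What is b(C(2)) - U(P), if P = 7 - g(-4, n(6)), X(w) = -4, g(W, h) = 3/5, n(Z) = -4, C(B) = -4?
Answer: -32443/125 ≈ -259.54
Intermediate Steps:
g(W, h) = ⅗ (g(W, h) = 3*(⅕) = ⅗)
P = 32/5 (P = 7 - 1*⅗ = 7 - ⅗ = 32/5 ≈ 6.4000)
U(j) = -13 + j + j³ (U(j) = -9 + ((j + (j*j)*j) - 4) = -9 + ((j + j²*j) - 4) = -9 + ((j + j³) - 4) = -9 + (-4 + j + j³) = -13 + j + j³)
b(C(2)) - U(P) = -4 - (-13 + 32/5 + (32/5)³) = -4 - (-13 + 32/5 + 32768/125) = -4 - 1*31943/125 = -4 - 31943/125 = -32443/125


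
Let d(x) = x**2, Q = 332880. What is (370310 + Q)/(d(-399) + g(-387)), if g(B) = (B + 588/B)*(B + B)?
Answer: 140638/91983 ≈ 1.5290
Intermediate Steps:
g(B) = 2*B*(B + 588/B) (g(B) = (B + 588/B)*(2*B) = 2*B*(B + 588/B))
(370310 + Q)/(d(-399) + g(-387)) = (370310 + 332880)/((-399)**2 + (1176 + 2*(-387)**2)) = 703190/(159201 + (1176 + 2*149769)) = 703190/(159201 + (1176 + 299538)) = 703190/(159201 + 300714) = 703190/459915 = 703190*(1/459915) = 140638/91983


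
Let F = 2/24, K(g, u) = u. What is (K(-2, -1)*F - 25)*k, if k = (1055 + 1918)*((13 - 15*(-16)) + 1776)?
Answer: -605232439/4 ≈ -1.5131e+8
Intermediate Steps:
F = 1/12 (F = 2*(1/24) = 1/12 ≈ 0.083333)
k = 6032217 (k = 2973*((13 + 240) + 1776) = 2973*(253 + 1776) = 2973*2029 = 6032217)
(K(-2, -1)*F - 25)*k = (-1*1/12 - 25)*6032217 = (-1/12 - 25)*6032217 = -301/12*6032217 = -605232439/4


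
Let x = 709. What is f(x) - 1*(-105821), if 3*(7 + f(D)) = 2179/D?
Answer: 225068557/2127 ≈ 1.0582e+5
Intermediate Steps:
f(D) = -7 + 2179/(3*D) (f(D) = -7 + (2179/D)/3 = -7 + 2179/(3*D))
f(x) - 1*(-105821) = (-7 + (2179/3)/709) - 1*(-105821) = (-7 + (2179/3)*(1/709)) + 105821 = (-7 + 2179/2127) + 105821 = -12710/2127 + 105821 = 225068557/2127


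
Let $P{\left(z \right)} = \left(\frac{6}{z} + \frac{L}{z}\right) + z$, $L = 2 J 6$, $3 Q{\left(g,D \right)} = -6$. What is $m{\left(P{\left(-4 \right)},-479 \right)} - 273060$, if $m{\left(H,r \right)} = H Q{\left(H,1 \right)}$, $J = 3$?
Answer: $-273031$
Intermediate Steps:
$Q{\left(g,D \right)} = -2$ ($Q{\left(g,D \right)} = \frac{1}{3} \left(-6\right) = -2$)
$L = 36$ ($L = 2 \cdot 3 \cdot 6 = 6 \cdot 6 = 36$)
$P{\left(z \right)} = z + \frac{42}{z}$ ($P{\left(z \right)} = \left(\frac{6}{z} + \frac{36}{z}\right) + z = \frac{42}{z} + z = z + \frac{42}{z}$)
$m{\left(H,r \right)} = - 2 H$ ($m{\left(H,r \right)} = H \left(-2\right) = - 2 H$)
$m{\left(P{\left(-4 \right)},-479 \right)} - 273060 = - 2 \left(-4 + \frac{42}{-4}\right) - 273060 = - 2 \left(-4 + 42 \left(- \frac{1}{4}\right)\right) - 273060 = - 2 \left(-4 - \frac{21}{2}\right) - 273060 = \left(-2\right) \left(- \frac{29}{2}\right) - 273060 = 29 - 273060 = -273031$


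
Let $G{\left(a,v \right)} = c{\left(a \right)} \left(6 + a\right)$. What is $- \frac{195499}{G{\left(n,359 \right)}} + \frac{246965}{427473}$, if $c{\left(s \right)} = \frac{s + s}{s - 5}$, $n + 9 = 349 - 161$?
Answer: $- \frac{7262459084374}{14155768395} \approx -513.04$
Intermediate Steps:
$n = 179$ ($n = -9 + \left(349 - 161\right) = -9 + 188 = 179$)
$c{\left(s \right)} = \frac{2 s}{-5 + s}$
$G{\left(a,v \right)} = \frac{2 a \left(6 + a\right)}{-5 + a}$ ($G{\left(a,v \right)} = \frac{2 a}{-5 + a} \left(6 + a\right) = \frac{2 a \left(6 + a\right)}{-5 + a}$)
$- \frac{195499}{G{\left(n,359 \right)}} + \frac{246965}{427473} = - \frac{195499}{2 \cdot 179 \frac{1}{-5 + 179} \left(6 + 179\right)} + \frac{246965}{427473} = - \frac{195499}{2 \cdot 179 \cdot \frac{1}{174} \cdot 185} + 246965 \cdot \frac{1}{427473} = - \frac{195499}{2 \cdot 179 \cdot \frac{1}{174} \cdot 185} + \frac{246965}{427473} = - \frac{195499}{\frac{33115}{87}} + \frac{246965}{427473} = \left(-195499\right) \frac{87}{33115} + \frac{246965}{427473} = - \frac{17008413}{33115} + \frac{246965}{427473} = - \frac{7262459084374}{14155768395}$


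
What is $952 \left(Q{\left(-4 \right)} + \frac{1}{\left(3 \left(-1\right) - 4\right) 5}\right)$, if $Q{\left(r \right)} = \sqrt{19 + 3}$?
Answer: $- \frac{136}{5} + 952 \sqrt{22} \approx 4438.1$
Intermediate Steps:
$Q{\left(r \right)} = \sqrt{22}$
$952 \left(Q{\left(-4 \right)} + \frac{1}{\left(3 \left(-1\right) - 4\right) 5}\right) = 952 \left(\sqrt{22} + \frac{1}{\left(3 \left(-1\right) - 4\right) 5}\right) = 952 \left(\sqrt{22} + \frac{1}{\left(-3 - 4\right) 5}\right) = 952 \left(\sqrt{22} + \frac{1}{\left(-7\right) 5}\right) = 952 \left(\sqrt{22} + \frac{1}{-35}\right) = 952 \left(\sqrt{22} - \frac{1}{35}\right) = 952 \left(- \frac{1}{35} + \sqrt{22}\right) = - \frac{136}{5} + 952 \sqrt{22}$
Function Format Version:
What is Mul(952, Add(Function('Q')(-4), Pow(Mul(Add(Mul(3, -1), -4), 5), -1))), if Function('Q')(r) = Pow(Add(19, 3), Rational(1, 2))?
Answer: Add(Rational(-136, 5), Mul(952, Pow(22, Rational(1, 2)))) ≈ 4438.1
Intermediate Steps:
Function('Q')(r) = Pow(22, Rational(1, 2))
Mul(952, Add(Function('Q')(-4), Pow(Mul(Add(Mul(3, -1), -4), 5), -1))) = Mul(952, Add(Pow(22, Rational(1, 2)), Pow(Mul(Add(Mul(3, -1), -4), 5), -1))) = Mul(952, Add(Pow(22, Rational(1, 2)), Pow(Mul(Add(-3, -4), 5), -1))) = Mul(952, Add(Pow(22, Rational(1, 2)), Pow(Mul(-7, 5), -1))) = Mul(952, Add(Pow(22, Rational(1, 2)), Pow(-35, -1))) = Mul(952, Add(Pow(22, Rational(1, 2)), Rational(-1, 35))) = Mul(952, Add(Rational(-1, 35), Pow(22, Rational(1, 2)))) = Add(Rational(-136, 5), Mul(952, Pow(22, Rational(1, 2))))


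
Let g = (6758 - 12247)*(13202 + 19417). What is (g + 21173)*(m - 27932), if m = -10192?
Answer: 6825130724232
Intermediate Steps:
g = -179045691 (g = -5489*32619 = -179045691)
(g + 21173)*(m - 27932) = (-179045691 + 21173)*(-10192 - 27932) = -179024518*(-38124) = 6825130724232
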